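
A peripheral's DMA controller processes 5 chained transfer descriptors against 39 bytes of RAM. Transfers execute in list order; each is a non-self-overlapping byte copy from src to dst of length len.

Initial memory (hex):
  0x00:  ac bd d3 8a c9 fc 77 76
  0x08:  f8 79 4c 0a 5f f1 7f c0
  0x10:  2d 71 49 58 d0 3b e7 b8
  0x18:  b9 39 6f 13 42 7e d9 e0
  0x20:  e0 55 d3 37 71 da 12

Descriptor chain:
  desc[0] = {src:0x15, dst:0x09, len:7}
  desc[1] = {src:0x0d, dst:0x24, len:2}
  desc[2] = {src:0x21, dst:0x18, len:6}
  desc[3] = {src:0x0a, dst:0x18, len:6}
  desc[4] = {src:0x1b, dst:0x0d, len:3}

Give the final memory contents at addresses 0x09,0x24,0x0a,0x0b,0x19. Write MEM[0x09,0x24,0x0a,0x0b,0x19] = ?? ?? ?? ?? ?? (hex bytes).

MEM[0x09,0x24,0x0a,0x0b,0x19] = 3b 39 e7 b8 b8

#0 dst[0x09+7] := {0x3b,0xe7,0xb8,0xb9,0x39,0x6f,0x13}
#1 dst[0x24+2] := {0x39,0x6f}
#2 dst[0x18+6] := {0x55,0xd3,0x37,0x39,0x6f,0x12}
#3 dst[0x18+6] := {0xe7,0xb8,0xb9,0x39,0x6f,0x13}
#4 dst[0x0d+3] := {0x39,0x6f,0x13}
query mem[0x09]=0x3b, mem[0x24]=0x39, mem[0x0a]=0xe7, mem[0x0b]=0xb8, mem[0x19]=0xb8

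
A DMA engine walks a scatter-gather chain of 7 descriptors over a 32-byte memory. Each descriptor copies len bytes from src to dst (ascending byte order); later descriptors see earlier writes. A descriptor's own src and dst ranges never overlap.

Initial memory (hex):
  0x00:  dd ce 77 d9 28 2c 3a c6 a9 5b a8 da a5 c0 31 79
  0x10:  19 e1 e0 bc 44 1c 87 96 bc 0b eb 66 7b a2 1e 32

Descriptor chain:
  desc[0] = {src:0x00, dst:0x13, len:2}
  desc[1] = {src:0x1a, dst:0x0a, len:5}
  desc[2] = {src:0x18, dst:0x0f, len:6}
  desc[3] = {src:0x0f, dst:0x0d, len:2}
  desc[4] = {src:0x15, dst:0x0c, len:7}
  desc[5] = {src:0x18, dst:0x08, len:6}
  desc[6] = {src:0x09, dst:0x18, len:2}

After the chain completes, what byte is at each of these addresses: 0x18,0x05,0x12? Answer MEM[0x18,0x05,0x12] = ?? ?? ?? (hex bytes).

D0: mem[0x13..0x14] <- [dd ce]
D1: mem[0x0a..0x0e] <- [eb 66 7b a2 1e]
D2: mem[0x0f..0x14] <- [bc 0b eb 66 7b a2]
D3: mem[0x0d..0x0e] <- [bc 0b]
D4: mem[0x0c..0x12] <- [1c 87 96 bc 0b eb 66]
D5: mem[0x08..0x0d] <- [bc 0b eb 66 7b a2]
D6: mem[0x18..0x19] <- [0b eb]
query mem[0x18]=0x0b, mem[0x05]=0x2c, mem[0x12]=0x66

MEM[0x18,0x05,0x12] = 0b 2c 66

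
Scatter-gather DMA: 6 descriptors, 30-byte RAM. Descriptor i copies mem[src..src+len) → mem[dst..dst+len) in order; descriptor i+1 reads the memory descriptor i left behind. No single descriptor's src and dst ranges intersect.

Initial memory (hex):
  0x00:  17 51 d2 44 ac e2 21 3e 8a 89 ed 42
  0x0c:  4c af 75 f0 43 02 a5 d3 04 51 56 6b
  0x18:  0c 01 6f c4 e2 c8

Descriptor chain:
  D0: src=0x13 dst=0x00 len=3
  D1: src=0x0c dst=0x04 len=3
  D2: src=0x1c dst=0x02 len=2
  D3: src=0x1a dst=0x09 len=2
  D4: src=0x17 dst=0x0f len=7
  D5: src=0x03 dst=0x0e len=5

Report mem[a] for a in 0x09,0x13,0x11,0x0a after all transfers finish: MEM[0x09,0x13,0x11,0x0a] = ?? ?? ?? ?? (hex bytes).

MEM[0x09,0x13,0x11,0x0a] = 6f c4 75 c4

D0: mem[0x00..0x02] <- [d3 04 51]
D1: mem[0x04..0x06] <- [4c af 75]
D2: mem[0x02..0x03] <- [e2 c8]
D3: mem[0x09..0x0a] <- [6f c4]
D4: mem[0x0f..0x15] <- [6b 0c 01 6f c4 e2 c8]
D5: mem[0x0e..0x12] <- [c8 4c af 75 3e]
query mem[0x09]=0x6f, mem[0x13]=0xc4, mem[0x11]=0x75, mem[0x0a]=0xc4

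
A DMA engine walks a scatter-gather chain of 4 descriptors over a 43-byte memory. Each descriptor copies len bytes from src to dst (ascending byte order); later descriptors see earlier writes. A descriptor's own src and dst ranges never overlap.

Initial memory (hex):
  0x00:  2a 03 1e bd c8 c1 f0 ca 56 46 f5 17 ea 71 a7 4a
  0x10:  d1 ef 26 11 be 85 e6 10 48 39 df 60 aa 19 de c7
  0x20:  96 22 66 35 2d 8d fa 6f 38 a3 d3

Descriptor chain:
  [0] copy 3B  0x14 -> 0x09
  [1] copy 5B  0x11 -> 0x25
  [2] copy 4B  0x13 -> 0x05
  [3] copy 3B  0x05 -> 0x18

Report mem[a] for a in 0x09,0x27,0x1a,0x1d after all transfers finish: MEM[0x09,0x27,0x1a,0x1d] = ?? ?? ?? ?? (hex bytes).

MEM[0x09,0x27,0x1a,0x1d] = be 11 85 19

D0: mem[0x09..0x0b] <- [be 85 e6]
D1: mem[0x25..0x29] <- [ef 26 11 be 85]
D2: mem[0x05..0x08] <- [11 be 85 e6]
D3: mem[0x18..0x1a] <- [11 be 85]
query mem[0x09]=0xbe, mem[0x27]=0x11, mem[0x1a]=0x85, mem[0x1d]=0x19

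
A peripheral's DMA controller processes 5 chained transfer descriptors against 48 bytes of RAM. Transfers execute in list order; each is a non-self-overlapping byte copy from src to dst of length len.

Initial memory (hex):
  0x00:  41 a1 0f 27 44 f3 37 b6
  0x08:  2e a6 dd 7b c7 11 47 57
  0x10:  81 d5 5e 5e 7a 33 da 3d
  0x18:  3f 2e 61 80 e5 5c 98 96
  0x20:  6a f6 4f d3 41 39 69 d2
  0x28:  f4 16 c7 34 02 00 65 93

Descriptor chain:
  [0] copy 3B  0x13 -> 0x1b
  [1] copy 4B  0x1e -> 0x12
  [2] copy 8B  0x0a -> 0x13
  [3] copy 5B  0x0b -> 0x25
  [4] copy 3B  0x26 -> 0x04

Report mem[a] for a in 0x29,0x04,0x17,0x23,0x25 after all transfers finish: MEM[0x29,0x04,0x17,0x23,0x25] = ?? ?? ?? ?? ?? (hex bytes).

  after D0: wrote 3B at 0x1b = 5e7a33
  after D1: wrote 4B at 0x12 = 98966af6
  after D2: wrote 8B at 0x13 = dd7bc711475781d5
  after D3: wrote 5B at 0x25 = 7bc7114757
  after D4: wrote 3B at 0x04 = c71147
query mem[0x29]=0x57, mem[0x04]=0xc7, mem[0x17]=0x47, mem[0x23]=0xd3, mem[0x25]=0x7b

MEM[0x29,0x04,0x17,0x23,0x25] = 57 c7 47 d3 7b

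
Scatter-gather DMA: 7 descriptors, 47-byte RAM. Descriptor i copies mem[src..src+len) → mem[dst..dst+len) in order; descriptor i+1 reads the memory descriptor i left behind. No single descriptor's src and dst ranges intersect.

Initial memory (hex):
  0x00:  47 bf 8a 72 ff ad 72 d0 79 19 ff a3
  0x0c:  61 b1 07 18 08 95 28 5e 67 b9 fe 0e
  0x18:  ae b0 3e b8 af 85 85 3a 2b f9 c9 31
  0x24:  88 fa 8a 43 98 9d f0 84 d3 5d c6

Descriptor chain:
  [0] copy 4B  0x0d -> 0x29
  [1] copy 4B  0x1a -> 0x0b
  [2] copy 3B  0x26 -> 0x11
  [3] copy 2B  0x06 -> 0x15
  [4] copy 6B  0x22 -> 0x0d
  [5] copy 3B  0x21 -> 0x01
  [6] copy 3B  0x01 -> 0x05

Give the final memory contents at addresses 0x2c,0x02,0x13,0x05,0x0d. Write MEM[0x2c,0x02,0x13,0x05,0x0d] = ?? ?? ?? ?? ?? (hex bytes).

MEM[0x2c,0x02,0x13,0x05,0x0d] = 08 c9 98 f9 c9

  after D0: wrote 4B at 0x29 = b1071808
  after D1: wrote 4B at 0x0b = 3eb8af85
  after D2: wrote 3B at 0x11 = 8a4398
  after D3: wrote 2B at 0x15 = 72d0
  after D4: wrote 6B at 0x0d = c93188fa8a43
  after D5: wrote 3B at 0x01 = f9c931
  after D6: wrote 3B at 0x05 = f9c931
query mem[0x2c]=0x08, mem[0x02]=0xc9, mem[0x13]=0x98, mem[0x05]=0xf9, mem[0x0d]=0xc9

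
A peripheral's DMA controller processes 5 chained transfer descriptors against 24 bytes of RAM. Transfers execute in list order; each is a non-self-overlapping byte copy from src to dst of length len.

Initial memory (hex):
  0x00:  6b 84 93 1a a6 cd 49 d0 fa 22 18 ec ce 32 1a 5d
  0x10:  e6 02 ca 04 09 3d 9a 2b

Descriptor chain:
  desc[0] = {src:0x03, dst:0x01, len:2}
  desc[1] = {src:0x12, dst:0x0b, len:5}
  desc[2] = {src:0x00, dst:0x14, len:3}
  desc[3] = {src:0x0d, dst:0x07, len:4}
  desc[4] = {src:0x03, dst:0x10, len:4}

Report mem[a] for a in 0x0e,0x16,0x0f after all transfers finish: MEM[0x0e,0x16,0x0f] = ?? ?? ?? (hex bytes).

  after D0: wrote 2B at 0x01 = 1aa6
  after D1: wrote 5B at 0x0b = ca04093d9a
  after D2: wrote 3B at 0x14 = 6b1aa6
  after D3: wrote 4B at 0x07 = 093d9ae6
  after D4: wrote 4B at 0x10 = 1aa6cd49
query mem[0x0e]=0x3d, mem[0x16]=0xa6, mem[0x0f]=0x9a

MEM[0x0e,0x16,0x0f] = 3d a6 9a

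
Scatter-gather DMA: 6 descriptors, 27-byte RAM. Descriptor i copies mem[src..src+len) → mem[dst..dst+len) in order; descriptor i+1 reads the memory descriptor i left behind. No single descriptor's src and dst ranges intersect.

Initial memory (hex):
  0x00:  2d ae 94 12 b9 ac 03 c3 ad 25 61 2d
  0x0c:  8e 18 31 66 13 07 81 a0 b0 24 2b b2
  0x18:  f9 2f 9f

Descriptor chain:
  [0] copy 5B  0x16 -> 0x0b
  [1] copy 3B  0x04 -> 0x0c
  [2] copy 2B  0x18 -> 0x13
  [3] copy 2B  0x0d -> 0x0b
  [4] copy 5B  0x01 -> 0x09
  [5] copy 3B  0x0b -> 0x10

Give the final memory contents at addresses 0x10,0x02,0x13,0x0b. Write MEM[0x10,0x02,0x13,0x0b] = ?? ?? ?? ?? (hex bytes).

MEM[0x10,0x02,0x13,0x0b] = 12 94 f9 12

#0 dst[0x0b+5] := {0x2b,0xb2,0xf9,0x2f,0x9f}
#1 dst[0x0c+3] := {0xb9,0xac,0x03}
#2 dst[0x13+2] := {0xf9,0x2f}
#3 dst[0x0b+2] := {0xac,0x03}
#4 dst[0x09+5] := {0xae,0x94,0x12,0xb9,0xac}
#5 dst[0x10+3] := {0x12,0xb9,0xac}
query mem[0x10]=0x12, mem[0x02]=0x94, mem[0x13]=0xf9, mem[0x0b]=0x12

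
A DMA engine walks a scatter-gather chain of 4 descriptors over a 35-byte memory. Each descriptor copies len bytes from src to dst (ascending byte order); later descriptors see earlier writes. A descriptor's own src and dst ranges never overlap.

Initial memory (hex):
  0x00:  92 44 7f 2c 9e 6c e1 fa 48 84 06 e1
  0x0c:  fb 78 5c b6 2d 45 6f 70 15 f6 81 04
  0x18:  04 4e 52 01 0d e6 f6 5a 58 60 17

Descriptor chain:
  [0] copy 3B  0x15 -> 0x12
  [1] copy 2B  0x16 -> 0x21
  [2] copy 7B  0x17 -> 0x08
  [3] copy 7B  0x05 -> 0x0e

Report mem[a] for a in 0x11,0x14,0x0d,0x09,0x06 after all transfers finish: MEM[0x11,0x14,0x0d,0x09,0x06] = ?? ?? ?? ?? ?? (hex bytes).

#0 dst[0x12+3] := {0xf6,0x81,0x04}
#1 dst[0x21+2] := {0x81,0x04}
#2 dst[0x08+7] := {0x04,0x04,0x4e,0x52,0x01,0x0d,0xe6}
#3 dst[0x0e+7] := {0x6c,0xe1,0xfa,0x04,0x04,0x4e,0x52}
query mem[0x11]=0x04, mem[0x14]=0x52, mem[0x0d]=0x0d, mem[0x09]=0x04, mem[0x06]=0xe1

MEM[0x11,0x14,0x0d,0x09,0x06] = 04 52 0d 04 e1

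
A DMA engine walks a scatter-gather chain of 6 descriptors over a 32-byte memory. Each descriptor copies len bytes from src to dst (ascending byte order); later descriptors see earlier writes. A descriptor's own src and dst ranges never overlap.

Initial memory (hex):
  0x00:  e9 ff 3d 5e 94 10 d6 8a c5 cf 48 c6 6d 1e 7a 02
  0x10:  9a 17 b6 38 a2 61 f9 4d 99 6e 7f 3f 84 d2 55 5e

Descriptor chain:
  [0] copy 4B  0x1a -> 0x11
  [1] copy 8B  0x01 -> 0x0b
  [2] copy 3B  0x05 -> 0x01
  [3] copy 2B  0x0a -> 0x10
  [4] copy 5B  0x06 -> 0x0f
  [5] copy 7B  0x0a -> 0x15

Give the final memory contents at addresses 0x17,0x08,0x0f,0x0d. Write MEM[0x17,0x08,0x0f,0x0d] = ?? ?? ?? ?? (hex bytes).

#0 dst[0x11+4] := {0x7f,0x3f,0x84,0xd2}
#1 dst[0x0b+8] := {0xff,0x3d,0x5e,0x94,0x10,0xd6,0x8a,0xc5}
#2 dst[0x01+3] := {0x10,0xd6,0x8a}
#3 dst[0x10+2] := {0x48,0xff}
#4 dst[0x0f+5] := {0xd6,0x8a,0xc5,0xcf,0x48}
#5 dst[0x15+7] := {0x48,0xff,0x3d,0x5e,0x94,0xd6,0x8a}
query mem[0x17]=0x3d, mem[0x08]=0xc5, mem[0x0f]=0xd6, mem[0x0d]=0x5e

MEM[0x17,0x08,0x0f,0x0d] = 3d c5 d6 5e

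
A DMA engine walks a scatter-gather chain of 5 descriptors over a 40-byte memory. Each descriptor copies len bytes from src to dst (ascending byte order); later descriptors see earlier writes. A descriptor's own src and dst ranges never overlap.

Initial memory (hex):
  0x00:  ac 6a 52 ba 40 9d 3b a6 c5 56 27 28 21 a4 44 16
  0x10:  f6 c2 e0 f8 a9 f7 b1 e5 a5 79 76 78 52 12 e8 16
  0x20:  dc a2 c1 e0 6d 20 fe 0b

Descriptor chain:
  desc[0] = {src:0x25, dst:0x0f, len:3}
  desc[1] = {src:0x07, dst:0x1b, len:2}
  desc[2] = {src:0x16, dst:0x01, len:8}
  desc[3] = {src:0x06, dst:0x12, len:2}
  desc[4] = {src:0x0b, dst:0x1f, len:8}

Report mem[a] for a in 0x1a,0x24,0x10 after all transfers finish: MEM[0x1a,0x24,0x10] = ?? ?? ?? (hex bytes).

MEM[0x1a,0x24,0x10] = 76 fe fe

D0: mem[0x0f..0x11] <- [20 fe 0b]
D1: mem[0x1b..0x1c] <- [a6 c5]
D2: mem[0x01..0x08] <- [b1 e5 a5 79 76 a6 c5 12]
D3: mem[0x12..0x13] <- [a6 c5]
D4: mem[0x1f..0x26] <- [28 21 a4 44 20 fe 0b a6]
query mem[0x1a]=0x76, mem[0x24]=0xfe, mem[0x10]=0xfe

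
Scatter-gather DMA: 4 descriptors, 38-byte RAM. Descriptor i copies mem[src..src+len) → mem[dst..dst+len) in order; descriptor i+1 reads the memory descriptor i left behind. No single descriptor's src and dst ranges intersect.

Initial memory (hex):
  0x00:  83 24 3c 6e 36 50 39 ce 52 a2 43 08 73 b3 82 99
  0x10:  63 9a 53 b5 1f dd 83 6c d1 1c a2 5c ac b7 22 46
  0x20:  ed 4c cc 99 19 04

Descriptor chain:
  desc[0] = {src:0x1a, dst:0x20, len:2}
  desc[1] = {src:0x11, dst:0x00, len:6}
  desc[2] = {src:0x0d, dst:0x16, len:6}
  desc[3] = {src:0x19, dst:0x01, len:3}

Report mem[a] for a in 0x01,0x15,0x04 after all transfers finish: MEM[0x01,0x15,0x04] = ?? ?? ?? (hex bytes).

[0] 0x1a->0x20 len=2 : a2 5c
[1] 0x11->0x00 len=6 : 9a 53 b5 1f dd 83
[2] 0x0d->0x16 len=6 : b3 82 99 63 9a 53
[3] 0x19->0x01 len=3 : 63 9a 53
query mem[0x01]=0x63, mem[0x15]=0xdd, mem[0x04]=0xdd

MEM[0x01,0x15,0x04] = 63 dd dd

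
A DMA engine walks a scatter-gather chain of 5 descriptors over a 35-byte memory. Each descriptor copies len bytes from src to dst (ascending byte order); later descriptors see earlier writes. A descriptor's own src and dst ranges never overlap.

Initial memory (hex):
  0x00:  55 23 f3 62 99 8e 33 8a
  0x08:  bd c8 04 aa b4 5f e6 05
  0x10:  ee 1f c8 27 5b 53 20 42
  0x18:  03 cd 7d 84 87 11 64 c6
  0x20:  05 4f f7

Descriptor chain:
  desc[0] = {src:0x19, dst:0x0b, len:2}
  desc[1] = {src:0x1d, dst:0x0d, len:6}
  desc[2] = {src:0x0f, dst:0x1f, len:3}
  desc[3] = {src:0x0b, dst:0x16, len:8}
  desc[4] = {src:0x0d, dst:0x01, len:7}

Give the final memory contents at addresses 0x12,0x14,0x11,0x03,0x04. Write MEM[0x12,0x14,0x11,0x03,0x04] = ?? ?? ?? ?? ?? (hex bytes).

MEM[0x12,0x14,0x11,0x03,0x04] = f7 5b 4f c6 05

[0] 0x19->0x0b len=2 : cd 7d
[1] 0x1d->0x0d len=6 : 11 64 c6 05 4f f7
[2] 0x0f->0x1f len=3 : c6 05 4f
[3] 0x0b->0x16 len=8 : cd 7d 11 64 c6 05 4f f7
[4] 0x0d->0x01 len=7 : 11 64 c6 05 4f f7 27
query mem[0x12]=0xf7, mem[0x14]=0x5b, mem[0x11]=0x4f, mem[0x03]=0xc6, mem[0x04]=0x05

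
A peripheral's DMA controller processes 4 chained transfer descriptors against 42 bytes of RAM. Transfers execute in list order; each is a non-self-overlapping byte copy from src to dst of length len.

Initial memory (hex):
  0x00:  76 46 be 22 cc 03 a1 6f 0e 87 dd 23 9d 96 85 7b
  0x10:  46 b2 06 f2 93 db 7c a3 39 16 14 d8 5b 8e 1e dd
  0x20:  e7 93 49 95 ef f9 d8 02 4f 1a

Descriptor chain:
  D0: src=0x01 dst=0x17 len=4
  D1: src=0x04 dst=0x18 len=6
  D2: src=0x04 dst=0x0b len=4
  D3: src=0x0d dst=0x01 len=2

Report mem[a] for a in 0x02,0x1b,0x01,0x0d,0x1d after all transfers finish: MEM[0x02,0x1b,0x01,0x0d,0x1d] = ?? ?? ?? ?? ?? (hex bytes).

MEM[0x02,0x1b,0x01,0x0d,0x1d] = 6f 6f a1 a1 87

#0 dst[0x17+4] := {0x46,0xbe,0x22,0xcc}
#1 dst[0x18+6] := {0xcc,0x03,0xa1,0x6f,0x0e,0x87}
#2 dst[0x0b+4] := {0xcc,0x03,0xa1,0x6f}
#3 dst[0x01+2] := {0xa1,0x6f}
query mem[0x02]=0x6f, mem[0x1b]=0x6f, mem[0x01]=0xa1, mem[0x0d]=0xa1, mem[0x1d]=0x87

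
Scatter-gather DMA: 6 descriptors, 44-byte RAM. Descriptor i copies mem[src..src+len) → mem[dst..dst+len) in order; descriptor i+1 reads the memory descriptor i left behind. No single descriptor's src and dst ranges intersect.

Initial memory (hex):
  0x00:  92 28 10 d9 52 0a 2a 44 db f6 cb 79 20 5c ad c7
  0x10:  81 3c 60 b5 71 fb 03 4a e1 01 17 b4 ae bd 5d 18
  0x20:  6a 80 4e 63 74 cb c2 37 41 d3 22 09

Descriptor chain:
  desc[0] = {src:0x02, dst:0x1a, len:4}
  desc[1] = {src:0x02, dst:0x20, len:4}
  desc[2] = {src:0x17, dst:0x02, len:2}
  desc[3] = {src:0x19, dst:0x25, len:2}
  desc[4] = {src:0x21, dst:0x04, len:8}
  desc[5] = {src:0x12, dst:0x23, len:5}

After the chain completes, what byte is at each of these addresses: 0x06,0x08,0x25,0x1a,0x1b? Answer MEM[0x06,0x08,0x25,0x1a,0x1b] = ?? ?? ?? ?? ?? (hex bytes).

D0: mem[0x1a..0x1d] <- [10 d9 52 0a]
D1: mem[0x20..0x23] <- [10 d9 52 0a]
D2: mem[0x02..0x03] <- [4a e1]
D3: mem[0x25..0x26] <- [01 10]
D4: mem[0x04..0x0b] <- [d9 52 0a 74 01 10 37 41]
D5: mem[0x23..0x27] <- [60 b5 71 fb 03]
query mem[0x06]=0x0a, mem[0x08]=0x01, mem[0x25]=0x71, mem[0x1a]=0x10, mem[0x1b]=0xd9

MEM[0x06,0x08,0x25,0x1a,0x1b] = 0a 01 71 10 d9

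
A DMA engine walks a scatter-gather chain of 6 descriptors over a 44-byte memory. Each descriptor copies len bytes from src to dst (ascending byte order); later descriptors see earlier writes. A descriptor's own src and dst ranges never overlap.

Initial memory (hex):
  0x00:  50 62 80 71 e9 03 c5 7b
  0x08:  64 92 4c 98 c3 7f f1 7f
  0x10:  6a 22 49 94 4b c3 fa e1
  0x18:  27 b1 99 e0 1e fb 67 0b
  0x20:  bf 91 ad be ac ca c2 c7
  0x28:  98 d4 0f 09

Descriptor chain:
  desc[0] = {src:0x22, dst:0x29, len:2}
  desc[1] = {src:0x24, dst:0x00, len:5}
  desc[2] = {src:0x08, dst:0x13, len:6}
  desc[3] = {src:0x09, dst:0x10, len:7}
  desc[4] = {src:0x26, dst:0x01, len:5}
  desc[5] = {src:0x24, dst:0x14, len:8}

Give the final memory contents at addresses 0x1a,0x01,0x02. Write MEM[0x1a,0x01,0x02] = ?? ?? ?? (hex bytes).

MEM[0x1a,0x01,0x02] = be c2 c7

#0 dst[0x29+2] := {0xad,0xbe}
#1 dst[0x00+5] := {0xac,0xca,0xc2,0xc7,0x98}
#2 dst[0x13+6] := {0x64,0x92,0x4c,0x98,0xc3,0x7f}
#3 dst[0x10+7] := {0x92,0x4c,0x98,0xc3,0x7f,0xf1,0x7f}
#4 dst[0x01+5] := {0xc2,0xc7,0x98,0xad,0xbe}
#5 dst[0x14+8] := {0xac,0xca,0xc2,0xc7,0x98,0xad,0xbe,0x09}
query mem[0x1a]=0xbe, mem[0x01]=0xc2, mem[0x02]=0xc7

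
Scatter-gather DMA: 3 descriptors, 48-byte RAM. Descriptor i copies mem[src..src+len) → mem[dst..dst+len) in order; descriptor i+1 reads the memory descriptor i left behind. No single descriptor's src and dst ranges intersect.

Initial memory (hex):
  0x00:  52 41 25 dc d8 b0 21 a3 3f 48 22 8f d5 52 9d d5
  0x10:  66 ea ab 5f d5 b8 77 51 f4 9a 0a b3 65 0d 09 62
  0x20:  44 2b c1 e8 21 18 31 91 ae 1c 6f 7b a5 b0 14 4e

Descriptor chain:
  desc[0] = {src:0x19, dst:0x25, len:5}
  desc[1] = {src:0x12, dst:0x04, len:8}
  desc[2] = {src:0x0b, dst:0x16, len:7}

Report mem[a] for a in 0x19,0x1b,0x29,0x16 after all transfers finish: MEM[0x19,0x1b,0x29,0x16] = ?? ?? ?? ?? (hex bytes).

[0] 0x19->0x25 len=5 : 9a 0a b3 65 0d
[1] 0x12->0x04 len=8 : ab 5f d5 b8 77 51 f4 9a
[2] 0x0b->0x16 len=7 : 9a d5 52 9d d5 66 ea
query mem[0x19]=0x9d, mem[0x1b]=0x66, mem[0x29]=0x0d, mem[0x16]=0x9a

MEM[0x19,0x1b,0x29,0x16] = 9d 66 0d 9a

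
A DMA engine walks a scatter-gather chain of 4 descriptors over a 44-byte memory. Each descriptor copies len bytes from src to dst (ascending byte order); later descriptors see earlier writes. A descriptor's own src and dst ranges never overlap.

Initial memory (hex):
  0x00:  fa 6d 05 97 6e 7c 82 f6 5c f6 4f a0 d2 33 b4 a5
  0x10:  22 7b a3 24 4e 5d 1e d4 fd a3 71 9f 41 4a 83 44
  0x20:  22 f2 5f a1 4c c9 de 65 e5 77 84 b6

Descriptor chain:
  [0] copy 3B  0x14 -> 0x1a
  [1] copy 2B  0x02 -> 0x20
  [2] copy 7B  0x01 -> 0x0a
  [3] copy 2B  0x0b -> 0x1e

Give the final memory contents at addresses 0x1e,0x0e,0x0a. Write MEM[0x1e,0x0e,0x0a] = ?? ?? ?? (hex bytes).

MEM[0x1e,0x0e,0x0a] = 05 7c 6d

[0] 0x14->0x1a len=3 : 4e 5d 1e
[1] 0x02->0x20 len=2 : 05 97
[2] 0x01->0x0a len=7 : 6d 05 97 6e 7c 82 f6
[3] 0x0b->0x1e len=2 : 05 97
query mem[0x1e]=0x05, mem[0x0e]=0x7c, mem[0x0a]=0x6d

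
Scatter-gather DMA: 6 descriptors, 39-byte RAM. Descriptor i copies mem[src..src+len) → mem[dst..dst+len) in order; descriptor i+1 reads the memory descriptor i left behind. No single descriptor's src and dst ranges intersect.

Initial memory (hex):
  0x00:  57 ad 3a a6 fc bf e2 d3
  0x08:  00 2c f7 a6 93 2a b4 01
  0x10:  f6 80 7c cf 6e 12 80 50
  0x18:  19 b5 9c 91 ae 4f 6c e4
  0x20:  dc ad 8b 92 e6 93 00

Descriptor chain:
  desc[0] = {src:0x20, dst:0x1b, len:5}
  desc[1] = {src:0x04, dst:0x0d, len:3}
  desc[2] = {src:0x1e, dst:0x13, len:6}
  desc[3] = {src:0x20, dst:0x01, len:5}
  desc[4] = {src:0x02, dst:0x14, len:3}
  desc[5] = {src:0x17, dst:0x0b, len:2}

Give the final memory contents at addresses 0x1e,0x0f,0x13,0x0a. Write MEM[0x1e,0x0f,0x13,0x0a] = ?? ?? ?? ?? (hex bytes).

MEM[0x1e,0x0f,0x13,0x0a] = 92 e2 92 f7

D0: mem[0x1b..0x1f] <- [dc ad 8b 92 e6]
D1: mem[0x0d..0x0f] <- [fc bf e2]
D2: mem[0x13..0x18] <- [92 e6 dc ad 8b 92]
D3: mem[0x01..0x05] <- [dc ad 8b 92 e6]
D4: mem[0x14..0x16] <- [ad 8b 92]
D5: mem[0x0b..0x0c] <- [8b 92]
query mem[0x1e]=0x92, mem[0x0f]=0xe2, mem[0x13]=0x92, mem[0x0a]=0xf7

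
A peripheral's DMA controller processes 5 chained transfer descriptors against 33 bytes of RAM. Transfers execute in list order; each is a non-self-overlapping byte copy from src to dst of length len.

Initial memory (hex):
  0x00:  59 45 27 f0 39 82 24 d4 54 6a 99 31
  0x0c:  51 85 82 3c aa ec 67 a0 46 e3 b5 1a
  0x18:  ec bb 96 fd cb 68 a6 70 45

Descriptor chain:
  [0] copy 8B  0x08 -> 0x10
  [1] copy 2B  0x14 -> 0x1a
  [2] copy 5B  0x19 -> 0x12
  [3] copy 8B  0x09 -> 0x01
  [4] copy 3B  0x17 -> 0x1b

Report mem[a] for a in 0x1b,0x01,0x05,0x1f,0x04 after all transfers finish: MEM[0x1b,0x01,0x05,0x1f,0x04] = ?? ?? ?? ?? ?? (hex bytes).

D0: mem[0x10..0x17] <- [54 6a 99 31 51 85 82 3c]
D1: mem[0x1a..0x1b] <- [51 85]
D2: mem[0x12..0x16] <- [bb 51 85 cb 68]
D3: mem[0x01..0x08] <- [6a 99 31 51 85 82 3c 54]
D4: mem[0x1b..0x1d] <- [3c ec bb]
query mem[0x1b]=0x3c, mem[0x01]=0x6a, mem[0x05]=0x85, mem[0x1f]=0x70, mem[0x04]=0x51

MEM[0x1b,0x01,0x05,0x1f,0x04] = 3c 6a 85 70 51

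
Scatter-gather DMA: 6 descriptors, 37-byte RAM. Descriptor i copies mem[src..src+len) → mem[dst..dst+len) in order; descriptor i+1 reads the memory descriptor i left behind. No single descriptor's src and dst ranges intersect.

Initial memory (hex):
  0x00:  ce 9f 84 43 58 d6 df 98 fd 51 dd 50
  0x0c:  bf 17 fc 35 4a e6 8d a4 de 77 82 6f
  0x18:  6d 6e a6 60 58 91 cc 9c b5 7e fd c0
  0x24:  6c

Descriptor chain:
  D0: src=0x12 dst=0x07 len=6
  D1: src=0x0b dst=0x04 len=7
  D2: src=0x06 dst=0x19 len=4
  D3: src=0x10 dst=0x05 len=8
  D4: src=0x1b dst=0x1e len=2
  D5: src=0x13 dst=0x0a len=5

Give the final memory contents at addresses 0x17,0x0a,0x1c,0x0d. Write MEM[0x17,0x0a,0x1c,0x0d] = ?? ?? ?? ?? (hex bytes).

MEM[0x17,0x0a,0x1c,0x0d] = 6f a4 4a 82

  after D0: wrote 6B at 0x07 = 8da4de77826f
  after D1: wrote 7B at 0x04 = 826f17fc354ae6
  after D2: wrote 4B at 0x19 = 17fc354a
  after D3: wrote 8B at 0x05 = 4ae68da4de77826f
  after D4: wrote 2B at 0x1e = 354a
  after D5: wrote 5B at 0x0a = a4de77826f
query mem[0x17]=0x6f, mem[0x0a]=0xa4, mem[0x1c]=0x4a, mem[0x0d]=0x82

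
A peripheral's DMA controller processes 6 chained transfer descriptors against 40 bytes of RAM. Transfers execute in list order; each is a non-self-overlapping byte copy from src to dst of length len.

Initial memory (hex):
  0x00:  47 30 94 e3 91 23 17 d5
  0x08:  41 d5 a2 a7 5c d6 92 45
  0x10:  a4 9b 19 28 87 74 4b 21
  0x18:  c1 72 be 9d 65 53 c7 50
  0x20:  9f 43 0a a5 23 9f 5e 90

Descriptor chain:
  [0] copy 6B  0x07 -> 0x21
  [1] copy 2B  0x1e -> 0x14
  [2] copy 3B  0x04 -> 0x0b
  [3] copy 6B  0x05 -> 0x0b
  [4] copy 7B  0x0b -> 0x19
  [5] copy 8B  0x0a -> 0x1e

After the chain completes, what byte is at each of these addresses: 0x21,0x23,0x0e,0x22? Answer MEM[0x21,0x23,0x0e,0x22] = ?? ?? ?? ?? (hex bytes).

#0 dst[0x21+6] := {0xd5,0x41,0xd5,0xa2,0xa7,0x5c}
#1 dst[0x14+2] := {0xc7,0x50}
#2 dst[0x0b+3] := {0x91,0x23,0x17}
#3 dst[0x0b+6] := {0x23,0x17,0xd5,0x41,0xd5,0xa2}
#4 dst[0x19+7] := {0x23,0x17,0xd5,0x41,0xd5,0xa2,0x9b}
#5 dst[0x1e+8] := {0xa2,0x23,0x17,0xd5,0x41,0xd5,0xa2,0x9b}
query mem[0x21]=0xd5, mem[0x23]=0xd5, mem[0x0e]=0x41, mem[0x22]=0x41

MEM[0x21,0x23,0x0e,0x22] = d5 d5 41 41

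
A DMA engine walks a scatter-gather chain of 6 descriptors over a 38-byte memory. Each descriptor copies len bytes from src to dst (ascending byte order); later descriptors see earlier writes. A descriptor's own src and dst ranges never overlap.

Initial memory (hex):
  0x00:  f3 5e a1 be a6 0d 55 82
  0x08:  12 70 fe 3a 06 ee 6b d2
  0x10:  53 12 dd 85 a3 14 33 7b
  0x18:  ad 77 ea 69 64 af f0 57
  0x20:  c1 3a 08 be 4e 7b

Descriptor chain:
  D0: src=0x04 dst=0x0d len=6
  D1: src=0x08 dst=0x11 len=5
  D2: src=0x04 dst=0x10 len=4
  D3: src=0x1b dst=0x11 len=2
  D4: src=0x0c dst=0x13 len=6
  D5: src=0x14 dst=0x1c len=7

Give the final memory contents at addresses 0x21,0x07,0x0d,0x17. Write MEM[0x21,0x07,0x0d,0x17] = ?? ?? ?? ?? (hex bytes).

MEM[0x21,0x07,0x0d,0x17] = 77 82 a6 a6

[0] 0x04->0x0d len=6 : a6 0d 55 82 12 70
[1] 0x08->0x11 len=5 : 12 70 fe 3a 06
[2] 0x04->0x10 len=4 : a6 0d 55 82
[3] 0x1b->0x11 len=2 : 69 64
[4] 0x0c->0x13 len=6 : 06 a6 0d 55 a6 69
[5] 0x14->0x1c len=7 : a6 0d 55 a6 69 77 ea
query mem[0x21]=0x77, mem[0x07]=0x82, mem[0x0d]=0xa6, mem[0x17]=0xa6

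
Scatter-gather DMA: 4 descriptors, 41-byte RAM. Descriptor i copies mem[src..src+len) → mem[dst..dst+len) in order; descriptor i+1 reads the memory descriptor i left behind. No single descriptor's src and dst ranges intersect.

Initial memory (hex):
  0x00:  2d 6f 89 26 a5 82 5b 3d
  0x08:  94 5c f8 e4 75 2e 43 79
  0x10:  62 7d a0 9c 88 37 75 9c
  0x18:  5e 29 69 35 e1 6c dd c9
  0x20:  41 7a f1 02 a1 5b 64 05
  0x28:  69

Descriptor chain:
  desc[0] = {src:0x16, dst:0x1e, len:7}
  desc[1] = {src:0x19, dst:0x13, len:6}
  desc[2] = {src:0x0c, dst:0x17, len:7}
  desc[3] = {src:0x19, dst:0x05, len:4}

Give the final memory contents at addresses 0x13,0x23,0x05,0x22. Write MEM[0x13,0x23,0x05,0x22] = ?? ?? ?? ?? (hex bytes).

  after D0: wrote 7B at 0x1e = 759c5e296935e1
  after D1: wrote 6B at 0x13 = 296935e16c75
  after D2: wrote 7B at 0x17 = 752e4379627da0
  after D3: wrote 4B at 0x05 = 4379627d
query mem[0x13]=0x29, mem[0x23]=0x35, mem[0x05]=0x43, mem[0x22]=0x69

MEM[0x13,0x23,0x05,0x22] = 29 35 43 69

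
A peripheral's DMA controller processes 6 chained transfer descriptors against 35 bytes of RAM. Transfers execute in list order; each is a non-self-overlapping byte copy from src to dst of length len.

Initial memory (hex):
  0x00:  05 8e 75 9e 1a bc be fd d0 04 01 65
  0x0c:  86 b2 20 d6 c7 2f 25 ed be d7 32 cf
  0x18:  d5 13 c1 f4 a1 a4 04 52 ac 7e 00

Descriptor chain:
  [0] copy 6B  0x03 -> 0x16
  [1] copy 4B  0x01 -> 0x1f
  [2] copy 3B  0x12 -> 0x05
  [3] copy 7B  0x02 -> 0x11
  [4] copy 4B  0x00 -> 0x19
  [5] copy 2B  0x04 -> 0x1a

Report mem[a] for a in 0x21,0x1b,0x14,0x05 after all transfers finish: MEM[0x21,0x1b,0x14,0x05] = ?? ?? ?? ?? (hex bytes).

MEM[0x21,0x1b,0x14,0x05] = 9e 25 25 25

D0: mem[0x16..0x1b] <- [9e 1a bc be fd d0]
D1: mem[0x1f..0x22] <- [8e 75 9e 1a]
D2: mem[0x05..0x07] <- [25 ed be]
D3: mem[0x11..0x17] <- [75 9e 1a 25 ed be d0]
D4: mem[0x19..0x1c] <- [05 8e 75 9e]
D5: mem[0x1a..0x1b] <- [1a 25]
query mem[0x21]=0x9e, mem[0x1b]=0x25, mem[0x14]=0x25, mem[0x05]=0x25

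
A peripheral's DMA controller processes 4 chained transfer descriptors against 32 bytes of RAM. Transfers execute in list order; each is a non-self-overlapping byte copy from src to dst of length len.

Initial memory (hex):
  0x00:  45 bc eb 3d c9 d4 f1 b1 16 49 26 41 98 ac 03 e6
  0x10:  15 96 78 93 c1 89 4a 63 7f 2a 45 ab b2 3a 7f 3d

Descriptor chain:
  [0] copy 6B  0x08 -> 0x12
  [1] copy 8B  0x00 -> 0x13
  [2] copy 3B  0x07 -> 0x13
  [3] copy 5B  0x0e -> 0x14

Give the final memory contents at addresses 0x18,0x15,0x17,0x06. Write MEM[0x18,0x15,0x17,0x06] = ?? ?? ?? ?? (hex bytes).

D0: mem[0x12..0x17] <- [16 49 26 41 98 ac]
D1: mem[0x13..0x1a] <- [45 bc eb 3d c9 d4 f1 b1]
D2: mem[0x13..0x15] <- [b1 16 49]
D3: mem[0x14..0x18] <- [03 e6 15 96 16]
query mem[0x18]=0x16, mem[0x15]=0xe6, mem[0x17]=0x96, mem[0x06]=0xf1

MEM[0x18,0x15,0x17,0x06] = 16 e6 96 f1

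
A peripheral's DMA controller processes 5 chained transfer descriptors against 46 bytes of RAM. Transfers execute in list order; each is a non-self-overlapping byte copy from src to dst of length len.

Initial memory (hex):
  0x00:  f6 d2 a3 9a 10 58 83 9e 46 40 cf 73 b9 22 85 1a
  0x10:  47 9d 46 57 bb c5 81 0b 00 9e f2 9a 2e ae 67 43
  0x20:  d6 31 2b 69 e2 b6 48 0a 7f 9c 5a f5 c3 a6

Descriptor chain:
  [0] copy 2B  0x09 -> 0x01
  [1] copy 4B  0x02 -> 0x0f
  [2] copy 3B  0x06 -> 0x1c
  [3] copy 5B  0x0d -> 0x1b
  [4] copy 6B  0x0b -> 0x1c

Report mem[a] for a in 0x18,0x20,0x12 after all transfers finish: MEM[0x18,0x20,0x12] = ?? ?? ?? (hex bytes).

MEM[0x18,0x20,0x12] = 00 cf 58

[0] 0x09->0x01 len=2 : 40 cf
[1] 0x02->0x0f len=4 : cf 9a 10 58
[2] 0x06->0x1c len=3 : 83 9e 46
[3] 0x0d->0x1b len=5 : 22 85 cf 9a 10
[4] 0x0b->0x1c len=6 : 73 b9 22 85 cf 9a
query mem[0x18]=0x00, mem[0x20]=0xcf, mem[0x12]=0x58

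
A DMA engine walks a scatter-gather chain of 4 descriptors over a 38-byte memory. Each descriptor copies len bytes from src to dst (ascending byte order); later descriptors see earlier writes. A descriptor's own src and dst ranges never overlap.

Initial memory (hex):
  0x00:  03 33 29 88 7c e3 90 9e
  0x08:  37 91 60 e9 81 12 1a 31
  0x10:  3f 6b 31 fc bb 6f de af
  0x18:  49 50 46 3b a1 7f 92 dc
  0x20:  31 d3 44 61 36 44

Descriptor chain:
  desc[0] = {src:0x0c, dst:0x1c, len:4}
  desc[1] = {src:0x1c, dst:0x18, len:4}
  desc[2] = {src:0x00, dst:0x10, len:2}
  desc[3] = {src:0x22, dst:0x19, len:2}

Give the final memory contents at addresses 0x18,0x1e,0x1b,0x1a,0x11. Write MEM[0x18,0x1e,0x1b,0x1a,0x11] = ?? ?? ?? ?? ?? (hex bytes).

#0 dst[0x1c+4] := {0x81,0x12,0x1a,0x31}
#1 dst[0x18+4] := {0x81,0x12,0x1a,0x31}
#2 dst[0x10+2] := {0x03,0x33}
#3 dst[0x19+2] := {0x44,0x61}
query mem[0x18]=0x81, mem[0x1e]=0x1a, mem[0x1b]=0x31, mem[0x1a]=0x61, mem[0x11]=0x33

MEM[0x18,0x1e,0x1b,0x1a,0x11] = 81 1a 31 61 33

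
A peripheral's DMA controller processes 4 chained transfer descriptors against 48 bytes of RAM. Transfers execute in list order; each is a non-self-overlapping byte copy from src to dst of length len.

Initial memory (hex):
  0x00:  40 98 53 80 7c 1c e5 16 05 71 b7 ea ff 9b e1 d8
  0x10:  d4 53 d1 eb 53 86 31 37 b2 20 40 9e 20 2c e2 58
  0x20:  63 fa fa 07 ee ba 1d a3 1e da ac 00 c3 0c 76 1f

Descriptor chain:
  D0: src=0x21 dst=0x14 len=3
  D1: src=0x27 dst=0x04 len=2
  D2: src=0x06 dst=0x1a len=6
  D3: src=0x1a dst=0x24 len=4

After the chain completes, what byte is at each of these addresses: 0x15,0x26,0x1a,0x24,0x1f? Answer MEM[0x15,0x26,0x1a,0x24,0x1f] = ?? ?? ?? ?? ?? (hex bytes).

MEM[0x15,0x26,0x1a,0x24,0x1f] = fa 05 e5 e5 ea

#0 dst[0x14+3] := {0xfa,0xfa,0x07}
#1 dst[0x04+2] := {0xa3,0x1e}
#2 dst[0x1a+6] := {0xe5,0x16,0x05,0x71,0xb7,0xea}
#3 dst[0x24+4] := {0xe5,0x16,0x05,0x71}
query mem[0x15]=0xfa, mem[0x26]=0x05, mem[0x1a]=0xe5, mem[0x24]=0xe5, mem[0x1f]=0xea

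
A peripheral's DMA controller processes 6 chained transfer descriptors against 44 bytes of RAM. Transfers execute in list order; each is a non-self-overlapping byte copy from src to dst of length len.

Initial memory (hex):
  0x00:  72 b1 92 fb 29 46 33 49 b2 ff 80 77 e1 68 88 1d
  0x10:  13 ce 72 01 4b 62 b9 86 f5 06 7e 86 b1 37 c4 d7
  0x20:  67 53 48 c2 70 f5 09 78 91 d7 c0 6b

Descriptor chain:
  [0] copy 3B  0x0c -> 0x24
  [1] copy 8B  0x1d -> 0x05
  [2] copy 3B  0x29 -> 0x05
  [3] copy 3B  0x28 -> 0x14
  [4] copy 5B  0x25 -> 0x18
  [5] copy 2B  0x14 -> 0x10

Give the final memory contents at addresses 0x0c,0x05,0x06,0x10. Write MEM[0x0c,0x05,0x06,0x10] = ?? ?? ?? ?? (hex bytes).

MEM[0x0c,0x05,0x06,0x10] = e1 d7 c0 91

D0: mem[0x24..0x26] <- [e1 68 88]
D1: mem[0x05..0x0c] <- [37 c4 d7 67 53 48 c2 e1]
D2: mem[0x05..0x07] <- [d7 c0 6b]
D3: mem[0x14..0x16] <- [91 d7 c0]
D4: mem[0x18..0x1c] <- [68 88 78 91 d7]
D5: mem[0x10..0x11] <- [91 d7]
query mem[0x0c]=0xe1, mem[0x05]=0xd7, mem[0x06]=0xc0, mem[0x10]=0x91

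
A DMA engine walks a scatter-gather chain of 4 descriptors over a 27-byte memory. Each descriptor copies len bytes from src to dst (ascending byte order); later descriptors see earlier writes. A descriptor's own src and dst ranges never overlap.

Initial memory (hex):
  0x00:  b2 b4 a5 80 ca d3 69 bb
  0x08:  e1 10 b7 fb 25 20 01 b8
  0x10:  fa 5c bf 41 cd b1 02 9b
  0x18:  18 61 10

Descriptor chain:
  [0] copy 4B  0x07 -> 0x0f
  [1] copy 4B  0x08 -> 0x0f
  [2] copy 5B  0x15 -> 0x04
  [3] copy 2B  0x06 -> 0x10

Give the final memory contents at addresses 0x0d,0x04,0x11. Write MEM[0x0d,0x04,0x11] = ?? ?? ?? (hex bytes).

MEM[0x0d,0x04,0x11] = 20 b1 18

[0] 0x07->0x0f len=4 : bb e1 10 b7
[1] 0x08->0x0f len=4 : e1 10 b7 fb
[2] 0x15->0x04 len=5 : b1 02 9b 18 61
[3] 0x06->0x10 len=2 : 9b 18
query mem[0x0d]=0x20, mem[0x04]=0xb1, mem[0x11]=0x18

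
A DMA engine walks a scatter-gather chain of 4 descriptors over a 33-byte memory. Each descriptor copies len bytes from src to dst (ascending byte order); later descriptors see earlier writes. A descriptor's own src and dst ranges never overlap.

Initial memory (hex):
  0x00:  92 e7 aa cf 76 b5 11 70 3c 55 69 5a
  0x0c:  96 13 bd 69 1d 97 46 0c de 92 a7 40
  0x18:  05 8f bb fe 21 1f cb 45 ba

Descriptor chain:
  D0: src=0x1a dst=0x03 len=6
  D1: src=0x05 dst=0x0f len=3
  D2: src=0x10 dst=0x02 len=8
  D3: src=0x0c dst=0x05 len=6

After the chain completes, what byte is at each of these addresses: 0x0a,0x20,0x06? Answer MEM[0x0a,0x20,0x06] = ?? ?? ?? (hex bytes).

MEM[0x0a,0x20,0x06] = cb ba 13

#0 dst[0x03+6] := {0xbb,0xfe,0x21,0x1f,0xcb,0x45}
#1 dst[0x0f+3] := {0x21,0x1f,0xcb}
#2 dst[0x02+8] := {0x1f,0xcb,0x46,0x0c,0xde,0x92,0xa7,0x40}
#3 dst[0x05+6] := {0x96,0x13,0xbd,0x21,0x1f,0xcb}
query mem[0x0a]=0xcb, mem[0x20]=0xba, mem[0x06]=0x13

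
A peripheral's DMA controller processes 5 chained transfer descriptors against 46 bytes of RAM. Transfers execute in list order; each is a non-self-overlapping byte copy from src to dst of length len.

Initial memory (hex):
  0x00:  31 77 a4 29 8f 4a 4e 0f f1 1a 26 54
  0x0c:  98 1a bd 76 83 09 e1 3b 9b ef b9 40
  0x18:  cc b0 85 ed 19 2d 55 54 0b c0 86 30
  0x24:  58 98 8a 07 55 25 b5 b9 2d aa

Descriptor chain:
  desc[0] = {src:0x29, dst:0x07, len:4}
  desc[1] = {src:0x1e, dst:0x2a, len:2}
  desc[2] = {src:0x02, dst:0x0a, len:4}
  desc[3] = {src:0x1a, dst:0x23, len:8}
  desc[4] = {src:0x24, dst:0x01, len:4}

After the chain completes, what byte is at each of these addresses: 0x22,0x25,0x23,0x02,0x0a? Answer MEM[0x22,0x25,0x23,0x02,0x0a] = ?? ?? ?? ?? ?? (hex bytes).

#0 dst[0x07+4] := {0x25,0xb5,0xb9,0x2d}
#1 dst[0x2a+2] := {0x55,0x54}
#2 dst[0x0a+4] := {0xa4,0x29,0x8f,0x4a}
#3 dst[0x23+8] := {0x85,0xed,0x19,0x2d,0x55,0x54,0x0b,0xc0}
#4 dst[0x01+4] := {0xed,0x19,0x2d,0x55}
query mem[0x22]=0x86, mem[0x25]=0x19, mem[0x23]=0x85, mem[0x02]=0x19, mem[0x0a]=0xa4

MEM[0x22,0x25,0x23,0x02,0x0a] = 86 19 85 19 a4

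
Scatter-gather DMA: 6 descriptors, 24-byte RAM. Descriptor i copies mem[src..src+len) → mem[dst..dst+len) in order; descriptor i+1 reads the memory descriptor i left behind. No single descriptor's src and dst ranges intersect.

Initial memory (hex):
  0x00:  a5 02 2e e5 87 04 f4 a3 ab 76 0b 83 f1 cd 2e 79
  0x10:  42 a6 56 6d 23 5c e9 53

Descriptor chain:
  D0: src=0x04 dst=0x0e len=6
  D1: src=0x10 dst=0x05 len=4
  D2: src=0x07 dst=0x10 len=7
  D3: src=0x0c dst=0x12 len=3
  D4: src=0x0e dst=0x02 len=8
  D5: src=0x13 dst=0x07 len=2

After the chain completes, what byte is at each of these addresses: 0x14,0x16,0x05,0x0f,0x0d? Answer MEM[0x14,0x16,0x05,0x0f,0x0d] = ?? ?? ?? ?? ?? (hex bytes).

MEM[0x14,0x16,0x05,0x0f,0x0d] = 87 cd 76 04 cd

D0: mem[0x0e..0x13] <- [87 04 f4 a3 ab 76]
D1: mem[0x05..0x08] <- [f4 a3 ab 76]
D2: mem[0x10..0x16] <- [ab 76 76 0b 83 f1 cd]
D3: mem[0x12..0x14] <- [f1 cd 87]
D4: mem[0x02..0x09] <- [87 04 ab 76 f1 cd 87 f1]
D5: mem[0x07..0x08] <- [cd 87]
query mem[0x14]=0x87, mem[0x16]=0xcd, mem[0x05]=0x76, mem[0x0f]=0x04, mem[0x0d]=0xcd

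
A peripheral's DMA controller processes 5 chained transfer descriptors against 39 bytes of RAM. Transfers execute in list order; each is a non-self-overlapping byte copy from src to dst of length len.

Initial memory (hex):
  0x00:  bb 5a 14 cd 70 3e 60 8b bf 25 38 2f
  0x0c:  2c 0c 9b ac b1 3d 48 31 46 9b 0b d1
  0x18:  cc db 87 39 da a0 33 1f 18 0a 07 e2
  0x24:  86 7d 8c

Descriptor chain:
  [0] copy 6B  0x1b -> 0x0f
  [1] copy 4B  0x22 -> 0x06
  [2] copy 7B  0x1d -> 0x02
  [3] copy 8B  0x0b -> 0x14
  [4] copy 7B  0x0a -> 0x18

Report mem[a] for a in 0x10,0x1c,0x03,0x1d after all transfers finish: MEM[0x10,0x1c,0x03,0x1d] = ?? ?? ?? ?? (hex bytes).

D0: mem[0x0f..0x14] <- [39 da a0 33 1f 18]
D1: mem[0x06..0x09] <- [07 e2 86 7d]
D2: mem[0x02..0x08] <- [a0 33 1f 18 0a 07 e2]
D3: mem[0x14..0x1b] <- [2f 2c 0c 9b 39 da a0 33]
D4: mem[0x18..0x1e] <- [38 2f 2c 0c 9b 39 da]
query mem[0x10]=0xda, mem[0x1c]=0x9b, mem[0x03]=0x33, mem[0x1d]=0x39

MEM[0x10,0x1c,0x03,0x1d] = da 9b 33 39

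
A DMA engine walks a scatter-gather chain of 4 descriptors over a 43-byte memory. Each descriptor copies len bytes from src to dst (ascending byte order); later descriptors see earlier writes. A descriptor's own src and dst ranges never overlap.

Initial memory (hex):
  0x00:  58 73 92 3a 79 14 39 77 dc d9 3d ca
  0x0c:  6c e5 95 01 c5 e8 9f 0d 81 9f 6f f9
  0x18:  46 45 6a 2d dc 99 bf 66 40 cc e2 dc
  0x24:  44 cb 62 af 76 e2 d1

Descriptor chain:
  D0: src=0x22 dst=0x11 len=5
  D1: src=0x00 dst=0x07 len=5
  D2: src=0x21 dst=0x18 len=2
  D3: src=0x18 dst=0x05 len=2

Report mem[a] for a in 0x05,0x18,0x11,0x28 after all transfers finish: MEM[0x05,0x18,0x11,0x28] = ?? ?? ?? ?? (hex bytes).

MEM[0x05,0x18,0x11,0x28] = cc cc e2 76

[0] 0x22->0x11 len=5 : e2 dc 44 cb 62
[1] 0x00->0x07 len=5 : 58 73 92 3a 79
[2] 0x21->0x18 len=2 : cc e2
[3] 0x18->0x05 len=2 : cc e2
query mem[0x05]=0xcc, mem[0x18]=0xcc, mem[0x11]=0xe2, mem[0x28]=0x76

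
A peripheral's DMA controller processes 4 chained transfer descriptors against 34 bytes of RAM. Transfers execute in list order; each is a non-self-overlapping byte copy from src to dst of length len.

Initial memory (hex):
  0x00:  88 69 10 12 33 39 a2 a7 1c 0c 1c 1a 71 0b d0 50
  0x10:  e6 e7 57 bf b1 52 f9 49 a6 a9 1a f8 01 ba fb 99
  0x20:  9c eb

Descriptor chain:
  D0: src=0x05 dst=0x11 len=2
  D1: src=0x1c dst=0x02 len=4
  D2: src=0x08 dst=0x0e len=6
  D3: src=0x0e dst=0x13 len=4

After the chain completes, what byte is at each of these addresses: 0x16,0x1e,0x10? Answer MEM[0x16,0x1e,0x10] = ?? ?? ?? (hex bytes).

MEM[0x16,0x1e,0x10] = 1a fb 1c

[0] 0x05->0x11 len=2 : 39 a2
[1] 0x1c->0x02 len=4 : 01 ba fb 99
[2] 0x08->0x0e len=6 : 1c 0c 1c 1a 71 0b
[3] 0x0e->0x13 len=4 : 1c 0c 1c 1a
query mem[0x16]=0x1a, mem[0x1e]=0xfb, mem[0x10]=0x1c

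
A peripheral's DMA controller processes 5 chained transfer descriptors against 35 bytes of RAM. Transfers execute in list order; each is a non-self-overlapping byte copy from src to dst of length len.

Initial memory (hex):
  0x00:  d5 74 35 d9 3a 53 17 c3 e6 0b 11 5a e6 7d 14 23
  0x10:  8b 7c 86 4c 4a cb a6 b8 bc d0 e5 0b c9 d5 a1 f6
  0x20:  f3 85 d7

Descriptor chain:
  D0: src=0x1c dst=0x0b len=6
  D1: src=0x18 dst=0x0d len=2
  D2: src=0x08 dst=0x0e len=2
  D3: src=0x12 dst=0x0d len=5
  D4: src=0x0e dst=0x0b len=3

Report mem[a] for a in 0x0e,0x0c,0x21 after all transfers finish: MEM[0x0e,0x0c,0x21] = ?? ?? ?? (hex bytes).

MEM[0x0e,0x0c,0x21] = 4c 4a 85

[0] 0x1c->0x0b len=6 : c9 d5 a1 f6 f3 85
[1] 0x18->0x0d len=2 : bc d0
[2] 0x08->0x0e len=2 : e6 0b
[3] 0x12->0x0d len=5 : 86 4c 4a cb a6
[4] 0x0e->0x0b len=3 : 4c 4a cb
query mem[0x0e]=0x4c, mem[0x0c]=0x4a, mem[0x21]=0x85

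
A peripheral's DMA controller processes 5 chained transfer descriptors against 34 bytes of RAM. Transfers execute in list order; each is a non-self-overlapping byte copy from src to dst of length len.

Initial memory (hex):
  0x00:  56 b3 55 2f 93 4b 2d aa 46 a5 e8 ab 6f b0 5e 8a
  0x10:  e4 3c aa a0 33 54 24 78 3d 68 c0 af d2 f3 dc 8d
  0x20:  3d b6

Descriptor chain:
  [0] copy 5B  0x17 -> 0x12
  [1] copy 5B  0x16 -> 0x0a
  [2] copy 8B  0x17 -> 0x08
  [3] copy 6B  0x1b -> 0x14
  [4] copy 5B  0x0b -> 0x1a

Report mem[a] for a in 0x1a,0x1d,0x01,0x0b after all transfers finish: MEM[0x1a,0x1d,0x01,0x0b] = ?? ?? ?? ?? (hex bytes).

  after D0: wrote 5B at 0x12 = 783d68c0af
  after D1: wrote 5B at 0x0a = af783d68c0
  after D2: wrote 8B at 0x08 = 783d68c0afd2f3dc
  after D3: wrote 6B at 0x14 = afd2f3dc8d3d
  after D4: wrote 5B at 0x1a = c0afd2f3dc
query mem[0x1a]=0xc0, mem[0x1d]=0xf3, mem[0x01]=0xb3, mem[0x0b]=0xc0

MEM[0x1a,0x1d,0x01,0x0b] = c0 f3 b3 c0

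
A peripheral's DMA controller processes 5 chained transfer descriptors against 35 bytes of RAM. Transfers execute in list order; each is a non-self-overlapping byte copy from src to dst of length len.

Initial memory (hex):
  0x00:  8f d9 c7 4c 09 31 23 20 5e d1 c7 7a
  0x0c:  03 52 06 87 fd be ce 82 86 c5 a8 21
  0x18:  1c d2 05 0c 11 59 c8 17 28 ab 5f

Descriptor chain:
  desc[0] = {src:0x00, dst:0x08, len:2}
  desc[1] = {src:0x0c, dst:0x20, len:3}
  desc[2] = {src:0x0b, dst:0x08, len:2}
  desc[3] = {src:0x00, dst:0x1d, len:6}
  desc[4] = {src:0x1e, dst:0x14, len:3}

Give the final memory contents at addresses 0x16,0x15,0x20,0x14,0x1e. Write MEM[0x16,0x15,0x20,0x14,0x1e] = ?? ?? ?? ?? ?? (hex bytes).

#0 dst[0x08+2] := {0x8f,0xd9}
#1 dst[0x20+3] := {0x03,0x52,0x06}
#2 dst[0x08+2] := {0x7a,0x03}
#3 dst[0x1d+6] := {0x8f,0xd9,0xc7,0x4c,0x09,0x31}
#4 dst[0x14+3] := {0xd9,0xc7,0x4c}
query mem[0x16]=0x4c, mem[0x15]=0xc7, mem[0x20]=0x4c, mem[0x14]=0xd9, mem[0x1e]=0xd9

MEM[0x16,0x15,0x20,0x14,0x1e] = 4c c7 4c d9 d9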